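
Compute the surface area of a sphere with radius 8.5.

S_3(8.5) = 2·π^(3/2)·(8.5)^2 / Γ(3/2) = 4πr² = 4π·(8.5)² ≈ 907.92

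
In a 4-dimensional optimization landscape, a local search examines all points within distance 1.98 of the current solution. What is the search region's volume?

The n-ball volume is π^(n/2)·r^n/Γ(n/2+1). With n=4, r=1.98: V ≈ 75.8456.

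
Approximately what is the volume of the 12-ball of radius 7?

Volume = π^{12/2}·(7)^12/Γ(7) = 13841287201·π^6/720 ≈ 1.84818e+10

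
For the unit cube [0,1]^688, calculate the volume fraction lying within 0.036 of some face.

The inner cube has side 1-2·0.036 = 0.928 and volume (0.928)^688 ≈ 4.71e-23, so the shell holds 1 - 4.71e-23 of the volume.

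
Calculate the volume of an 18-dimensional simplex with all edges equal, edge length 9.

For a regular n-simplex with edge a, V = (a^n / n!)·√((n+1)/2^n). With a=9, n=18: V ≈ 0.199586.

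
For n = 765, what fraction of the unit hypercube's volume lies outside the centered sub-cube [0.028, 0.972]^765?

1 - (1 - 2·0.028)^765 = 1 - 0.944^765 ≈ 1 - 7.138e-20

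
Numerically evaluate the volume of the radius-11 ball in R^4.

The n-ball volume is π^(n/2)·r^n/Γ(n/2+1). With n=4, r=11: V = 14641·π^2/2 ≈ 72250.4.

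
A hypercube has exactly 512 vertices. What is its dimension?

Since 2^n = 512, we have n = 9.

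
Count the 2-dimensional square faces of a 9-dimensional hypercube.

Number of 2-faces = C(9,2) · 2^(9-2) = 36 · 128 = 4608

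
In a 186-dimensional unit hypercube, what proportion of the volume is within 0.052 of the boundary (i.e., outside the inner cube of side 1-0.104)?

The inner cube has side 1-2·0.052 = 0.896 and volume (0.896)^186 ≈ 1.347e-09, so the shell holds 0.9999999987 of the volume.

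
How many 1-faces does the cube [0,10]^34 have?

Each of the 2^34 = 17179869184 vertices has degree 34; total edges = 34·2^34/2 = 292057776128.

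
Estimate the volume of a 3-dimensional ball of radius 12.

V_3(12) = π^(3/2) · (12)^3 / Γ(3/2 + 1) = 2304·π ≈ 7238.23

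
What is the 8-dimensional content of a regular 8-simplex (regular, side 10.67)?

V = (10.67^8 / 8!) · √((8+1) / 2^8) ≈ 781.261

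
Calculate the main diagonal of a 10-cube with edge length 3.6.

d = √(3.6² + 3.6² + ... + 3.6²) [10 terms] = √(10·3.6²) = 3.6√10 ≈ 11.3842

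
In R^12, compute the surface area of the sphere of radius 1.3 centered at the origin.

S = n·V_n(r)/r = 12·V_12(1.3)/1.3 (volume-to-surface relation), giving 287.161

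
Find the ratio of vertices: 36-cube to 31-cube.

The 36-cube has 2^36 = 68719476736 vertices. The 31-cube has 2^31 = 2147483648 vertices. Ratio: 68719476736/2147483648 = 32.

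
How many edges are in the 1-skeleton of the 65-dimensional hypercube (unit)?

The 65-cube has n·2^(n-1) = 65·2^64 = 65·18446744073709551616 = 1199038364791120855040 edges.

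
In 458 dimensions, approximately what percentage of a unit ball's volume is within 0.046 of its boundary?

1 - (1-0.046)^458 ≈ 1 - 4.297e-10 ≈ (100 - 4.3e-08)%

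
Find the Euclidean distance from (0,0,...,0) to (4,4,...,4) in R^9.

d = √(4² + 4² + ... + 4²) [9 terms] = √(9·4²) = 4√9 = 12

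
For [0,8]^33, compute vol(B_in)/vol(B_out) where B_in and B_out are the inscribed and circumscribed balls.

Volume scales as r^n, and r_in/r_out = 1/√33, giving (1/√33)^33 ≈ 8.80076e-26.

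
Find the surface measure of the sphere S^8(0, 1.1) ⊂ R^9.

S_9(1.1) = 2·π^(9/2)·(1.1)^8 / Γ(9/2) ≈ 63.6358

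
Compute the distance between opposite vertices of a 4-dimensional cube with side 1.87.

d = √(1.87² + 1.87² + ... + 1.87²) [4 terms] = √(4·1.87²) = 1.87√4 = 3.74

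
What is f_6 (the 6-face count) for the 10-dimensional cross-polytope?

f_6(10-orthoplex) = 2^7 · (10 choose 7) = 15360.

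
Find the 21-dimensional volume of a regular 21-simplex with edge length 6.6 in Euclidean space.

For a regular n-simplex with edge a, V = (a^n / n!)·√((n+1)/2^n). With a=6.6, n=21: V ≈ 1.02914e-05.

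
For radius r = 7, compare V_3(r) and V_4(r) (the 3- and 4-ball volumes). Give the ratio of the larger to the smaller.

V_3(7) ≈ 1436.76, V_4(7) ≈ 11848.5. The 4-ball is larger by a factor of 8.247.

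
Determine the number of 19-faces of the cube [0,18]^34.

f_19(34-cube) = (34 choose 19) · 2^15 = 60816343695360.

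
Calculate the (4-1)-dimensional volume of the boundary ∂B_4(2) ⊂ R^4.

The surface area of an n-ball is 2π^(n/2) r^(n-1) / Γ(n/2). For n=4, r=2: 16·π^2 ≈ 157.914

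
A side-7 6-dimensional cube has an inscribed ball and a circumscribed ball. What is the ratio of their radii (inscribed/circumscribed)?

Ratio = (s/2)/(s√6/2) = 6^(-1/2) ≈ 0.408248.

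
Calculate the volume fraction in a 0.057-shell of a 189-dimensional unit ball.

1 - (1-0.057)^189 ≈ 0.999985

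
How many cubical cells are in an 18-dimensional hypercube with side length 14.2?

Number of 3-faces = C(18,3) · 2^(18-3) = 816 · 32768 = 26738688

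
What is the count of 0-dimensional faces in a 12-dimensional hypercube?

f_0(12-cube) = (12 choose 0) · 2^12 = 4096.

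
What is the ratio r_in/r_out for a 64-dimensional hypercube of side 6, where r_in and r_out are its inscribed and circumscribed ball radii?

r_in / r_out = (6/2) / (6√64/2) = 1/√64 ≈ 0.125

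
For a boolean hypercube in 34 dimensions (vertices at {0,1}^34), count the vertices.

Number of vertices = 2^34 = 17179869184.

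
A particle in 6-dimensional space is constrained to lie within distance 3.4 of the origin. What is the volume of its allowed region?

V_6(3.4) = π^(6/2) · (3.4)^6 / Γ(6/2 + 1) ≈ 7983.11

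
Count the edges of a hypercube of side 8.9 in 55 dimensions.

Each of the 2^55 = 36028797018963968 vertices has degree 55; total edges = 55·2^55/2 = 990791918021509120.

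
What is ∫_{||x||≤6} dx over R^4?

The n-ball volume is π^(n/2)·r^n/Γ(n/2+1). With n=4, r=6: V = 648·π^2 ≈ 6395.5.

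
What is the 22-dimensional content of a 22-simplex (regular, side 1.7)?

For a regular n-simplex with edge a, V = (a^n / n!)·√((n+1)/2^n). With a=1.7, n=22: V ≈ 2.44705e-19.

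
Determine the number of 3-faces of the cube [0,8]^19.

f_3(19-cube) = (19 choose 3) · 2^16 = 63504384.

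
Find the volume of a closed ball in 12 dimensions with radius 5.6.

V_12(5.6) = π^(12/2) · (5.6)^12 / Γ(12/2 + 1) ≈ 1.27006e+09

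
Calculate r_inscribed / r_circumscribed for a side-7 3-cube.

Ratio = (s/2)/(s√3/2) = 3^(-1/2) ≈ 0.57735.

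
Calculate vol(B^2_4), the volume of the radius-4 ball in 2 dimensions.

V = 16·π ≈ 50.2655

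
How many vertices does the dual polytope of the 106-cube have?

The 106-dimensional cross-polytope has 2n = 2·106 = 212 vertices.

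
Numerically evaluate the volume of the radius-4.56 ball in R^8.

The n-ball volume is π^(n/2)·r^n/Γ(n/2+1). With n=8, r=4.56: V ≈ 758764.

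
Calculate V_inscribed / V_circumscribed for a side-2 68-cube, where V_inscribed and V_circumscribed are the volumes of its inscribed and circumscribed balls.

Volume scales as r^n, and r_in/r_out = 1/√68, giving (1/√68)^68 ≈ 4.95105e-63.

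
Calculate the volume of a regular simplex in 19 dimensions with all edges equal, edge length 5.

V_19 = √(20) · 5^19 / (19! · 2^(19/2)) ≈ 9.68424e-07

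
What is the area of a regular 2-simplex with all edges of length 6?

Area = (√3/4) · 6² = 15.5885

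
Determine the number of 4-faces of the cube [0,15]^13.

Choose 4 of 13 axes to span the face (C(13,4) = 715 ways), then fix each of the remaining 9 coordinates at one of its two extreme values (2^9 = 512 ways): 715·512 = 366080.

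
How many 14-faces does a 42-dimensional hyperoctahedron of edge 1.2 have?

Each 14-face is the convex hull of 15 vertices, one chosen as ±e_i from each of 15 distinct axes: 2^15·C(42,15) = 3233298108121088.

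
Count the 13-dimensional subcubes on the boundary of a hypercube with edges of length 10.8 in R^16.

Choose 13 of 16 axes to span the face (C(16,13) = 560 ways), then fix each of the remaining 3 coordinates at one of its two extreme values (2^3 = 8 ways): 560·8 = 4480.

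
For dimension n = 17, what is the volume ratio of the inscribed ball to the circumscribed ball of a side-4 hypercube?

The radii are 4/2 and 4√17/2, so the volume ratio is (1/√17)^17 = 17^{-17/2} ≈ 3.47684e-11.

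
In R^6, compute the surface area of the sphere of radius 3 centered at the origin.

|∂B_6(3)| = 243·π^3 ≈ 7534.53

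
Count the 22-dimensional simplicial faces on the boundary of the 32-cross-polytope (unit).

f_22(32-orthoplex) = 2^23 · (32 choose 23) = 235290388070400.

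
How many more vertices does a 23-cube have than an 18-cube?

The 23-cube has 2^23 = 8388608 vertices. The 18-cube has 2^18 = 262144 vertices. Difference: 8388608 - 262144 = 8126464.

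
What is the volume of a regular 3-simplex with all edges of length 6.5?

Volume = (√2/12) · 6.5³ = 32.3649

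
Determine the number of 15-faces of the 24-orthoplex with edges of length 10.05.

An n-cross-polytope has 2^(k+1)·C(n,k+1) k-faces. Here 2^16·C(24,16) = 65536·735471 = 48199827456.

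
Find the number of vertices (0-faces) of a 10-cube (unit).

Choose 0 of 10 axes to span the face (C(10,0) = 1 way), then fix each of the remaining 10 coordinates at one of its two extreme values (2^10 = 1024 ways): 1·1024 = 1024.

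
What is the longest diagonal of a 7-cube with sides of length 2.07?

d = √(2.07² + 2.07² + ... + 2.07²) [7 terms] = √(7·2.07²) = 2.07√7 ≈ 5.47671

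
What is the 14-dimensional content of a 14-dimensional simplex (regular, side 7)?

Volume = 7^14 · √(15/2^14) / 14! ≈ 0.235396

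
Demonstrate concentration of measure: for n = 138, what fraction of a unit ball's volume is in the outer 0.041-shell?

1 - (1-0.041)^138 ≈ 0.996903 ≈ 99.69%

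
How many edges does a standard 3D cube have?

An n-cube has n·2^(n-1) edges. With n = 3: 3·4 = 12.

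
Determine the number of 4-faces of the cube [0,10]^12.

f_4(12-cube) = (12 choose 4) · 2^8 = 126720.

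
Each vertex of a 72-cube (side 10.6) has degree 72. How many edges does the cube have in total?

An n-cube has n·2^(n-1) edges. With n = 72: 72·2361183241434822606848 = 170005193383307227693056.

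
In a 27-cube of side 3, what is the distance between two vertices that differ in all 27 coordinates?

d = √(3² + 3² + ... + 3²) [27 terms] = √(27·3²) = 3√27 ≈ 15.5885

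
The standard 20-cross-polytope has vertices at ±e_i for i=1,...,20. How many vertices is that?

Number of vertices = 2n = 40.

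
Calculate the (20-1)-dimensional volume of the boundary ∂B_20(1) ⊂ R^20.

The surface area of an n-ball is 2π^(n/2) r^(n-1) / Γ(n/2). For n=20, r=1: π^10/181440 ≈ 0.516138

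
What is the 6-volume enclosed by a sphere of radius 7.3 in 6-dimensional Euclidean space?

Volume = π^{6/2}·(7.3)^6/Γ(4) ≈ 782052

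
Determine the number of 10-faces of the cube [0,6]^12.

An n-cube has C(n,k)·2^(n-k) k-faces. Here C(12,10)·2^2 = 66·4 = 264.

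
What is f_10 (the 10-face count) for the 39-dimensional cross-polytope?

f_10(39-orthoplex) = 2^11 · (39 choose 11) = 3432562778112.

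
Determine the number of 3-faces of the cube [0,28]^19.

Number of 3-faces = C(19,3) · 2^(19-3) = 969 · 65536 = 63504384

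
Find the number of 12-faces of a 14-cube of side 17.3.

Number of 12-faces = C(14,12) · 2^(14-12) = 91 · 4 = 364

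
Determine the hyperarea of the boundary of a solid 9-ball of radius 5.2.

The surface area of an n-ball is 2π^(n/2) r^(n-1) / Γ(n/2). For n=9, r=5.2: 1.58704e+07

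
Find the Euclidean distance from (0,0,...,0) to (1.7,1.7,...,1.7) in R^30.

d = √(1.7² + 1.7² + ... + 1.7²) [30 terms] = √(30·1.7²) = 1.7√30 ≈ 9.31128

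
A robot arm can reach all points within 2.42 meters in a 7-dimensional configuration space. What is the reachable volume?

Volume = π^{7/2}·(2.42)^7/Γ(9/2) ≈ 2296.61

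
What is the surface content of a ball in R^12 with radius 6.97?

|∂B_12(6.97)| ≈ 3.0221e+10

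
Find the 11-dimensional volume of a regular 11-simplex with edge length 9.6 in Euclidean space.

Volume = 9.6^11 · √(12/2^11) / 11! ≈ 122.392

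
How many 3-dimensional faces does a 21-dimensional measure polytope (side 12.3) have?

Choose 3 of 21 axes to span the face (C(21,3) = 1330 ways), then fix each of the remaining 18 coordinates at one of its two extreme values (2^18 = 262144 ways): 1330·262144 = 348651520.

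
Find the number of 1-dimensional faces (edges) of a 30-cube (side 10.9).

The 30-cube has n·2^(n-1) = 30·2^29 = 30·536870912 = 16106127360 edges.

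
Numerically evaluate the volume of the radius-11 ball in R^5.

V_5(11) = π^(5/2) · (11)^5 / Γ(5/2 + 1) = 1288408·π^2/15 ≈ 847738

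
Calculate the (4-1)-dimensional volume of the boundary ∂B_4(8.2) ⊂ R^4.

The surface area of an n-ball is 2π^(n/2) r^(n-1) / Γ(n/2). For n=4, r=8.2: 10883.6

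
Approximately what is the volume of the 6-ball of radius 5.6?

V_6(5.6) = π^(6/2) · (5.6)^6 / Γ(6/2 + 1) ≈ 159377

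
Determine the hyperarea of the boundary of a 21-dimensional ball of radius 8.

S = n·V_n(r)/r = 21·V_21(8)/8 (volume-to-surface relation), giving 2361183241434822606848·π^10/654729075 ≈ 3.37728e+17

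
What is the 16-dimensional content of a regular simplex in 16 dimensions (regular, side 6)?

Volume = 6^16 · √(17/2^16) / 16! ≈ 0.00217163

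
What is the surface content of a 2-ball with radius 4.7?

S = n·V_n(r)/r = 2·V_2(4.7)/4.7 (volume-to-surface relation), giving 2πr = 2π·4.7 ≈ 29.531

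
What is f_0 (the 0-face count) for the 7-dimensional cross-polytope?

An n-cross-polytope has 2^(k+1)·C(n,k+1) k-faces. Here 2^1·C(7,1) = 2·7 = 14.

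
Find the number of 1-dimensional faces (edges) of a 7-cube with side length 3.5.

An n-cube has n·2^(n-1) edges. With n = 7: 7·64 = 448.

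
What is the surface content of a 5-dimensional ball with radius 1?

S_5(1) = 2·π^(5/2)·(1)^4 / Γ(5/2) = 8·π^2/3 ≈ 26.3189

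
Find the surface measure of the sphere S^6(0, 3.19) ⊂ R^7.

S_7(3.19) = 2·π^(7/2)·(3.19)^6 / Γ(7/2) ≈ 34851.6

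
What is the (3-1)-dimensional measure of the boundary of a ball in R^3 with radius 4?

|∂B_3(4)| = 4πr² = 4π·(4)² ≈ 201.062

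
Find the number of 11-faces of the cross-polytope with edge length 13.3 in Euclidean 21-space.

An n-cross-polytope has 2^(k+1)·C(n,k+1) k-faces. Here 2^12·C(21,12) = 4096·293930 = 1203937280.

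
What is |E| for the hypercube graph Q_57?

The 57-cube has n·2^(n-1) = 57·2^56 = 57·72057594037927936 = 4107282860161892352 edges.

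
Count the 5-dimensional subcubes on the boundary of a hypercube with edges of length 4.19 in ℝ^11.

An n-cube has C(n,k)·2^(n-k) k-faces. Here C(11,5)·2^6 = 462·64 = 29568.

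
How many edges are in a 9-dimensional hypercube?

An n-cube has C(n,k)·2^(n-k) k-faces. Here C(9,1)·2^8 = 9·256 = 2304.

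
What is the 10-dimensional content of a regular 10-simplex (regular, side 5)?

V_10 = √(11) · 5^10 / (10! · 2^(10/2)) ≈ 0.278922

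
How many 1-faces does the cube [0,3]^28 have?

An n-cube has n·2^(n-1) edges. With n = 28: 28·134217728 = 3758096384.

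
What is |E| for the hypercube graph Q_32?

Each of the 2^32 = 4294967296 vertices has degree 32; total edges = 32·2^32/2 = 68719476736.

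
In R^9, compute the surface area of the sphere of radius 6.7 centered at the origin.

S = n·V_n(r)/r = 9·V_9(6.7)/6.7 (volume-to-surface relation), giving 1.20548e+08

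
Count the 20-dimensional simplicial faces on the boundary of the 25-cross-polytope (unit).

Each 20-face is the convex hull of 21 vertices, one chosen as ±e_i from each of 21 distinct axes: 2^21·C(25,21) = 26528972800.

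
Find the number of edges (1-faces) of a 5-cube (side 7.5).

An n-cube has C(n,k)·2^(n-k) k-faces. Here C(5,1)·2^4 = 5·16 = 80.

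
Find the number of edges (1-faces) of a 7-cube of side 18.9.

f_1(7-cube) = (7 choose 1) · 2^6 = 448.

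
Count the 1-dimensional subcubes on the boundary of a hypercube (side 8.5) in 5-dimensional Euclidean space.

Number of 1-faces = C(5,1) · 2^(5-1) = 5 · 16 = 80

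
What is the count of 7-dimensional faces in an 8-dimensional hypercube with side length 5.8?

An n-cube has C(n,k)·2^(n-k) k-faces. Here C(8,7)·2^1 = 8·2 = 16.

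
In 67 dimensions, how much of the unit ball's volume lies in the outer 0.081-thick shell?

1 - (1-0.081)^67 ≈ 0.996516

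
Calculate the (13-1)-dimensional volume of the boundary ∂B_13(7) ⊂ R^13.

S_13(7) = 2·π^(13/2)·(7)^12 / Γ(13/2) = 253097823104·π^6/1485 ≈ 1.63856e+11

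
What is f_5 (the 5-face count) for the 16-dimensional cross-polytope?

An n-cross-polytope has 2^(k+1)·C(n,k+1) k-faces. Here 2^6·C(16,6) = 64·8008 = 512512.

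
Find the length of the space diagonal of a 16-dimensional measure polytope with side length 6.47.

The space diagonal of an n-cube of side s is s√n. Here 6.47·√16 = 25.88.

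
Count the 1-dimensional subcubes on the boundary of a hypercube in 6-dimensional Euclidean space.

f_1(6-cube) = (6 choose 1) · 2^5 = 192.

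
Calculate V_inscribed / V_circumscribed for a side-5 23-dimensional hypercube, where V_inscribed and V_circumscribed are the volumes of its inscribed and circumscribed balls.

The radii are 5/2 and 5√23/2, so the volume ratio is (1/√23)^23 = 23^{-23/2} ≈ 2.18842e-16.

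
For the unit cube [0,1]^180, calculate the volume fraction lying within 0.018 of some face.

Shell fraction = 1 - (1-0.036)^180 ≈ 0.998639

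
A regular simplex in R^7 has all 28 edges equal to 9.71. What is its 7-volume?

For a regular n-simplex with edge a, V = (a^n / n!)·√((n+1)/2^n). With a=9.71, n=7: V ≈ 403.686.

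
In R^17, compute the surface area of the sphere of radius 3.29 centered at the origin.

The surface area of an n-ball is 2π^(n/2) r^(n-1) / Γ(n/2). For n=17, r=3.29: 4.5159e+08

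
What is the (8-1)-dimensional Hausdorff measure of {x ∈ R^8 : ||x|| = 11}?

S_8(11) = 2·π^(8/2)·(11)^7 / Γ(8/2) = 19487171·π^4/3 ≈ 6.32743e+08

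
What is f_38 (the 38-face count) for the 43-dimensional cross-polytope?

Number of 38-faces = 2^(38+1) · C(43,38+1) = 549755813888 · 123410 = 67845364991918080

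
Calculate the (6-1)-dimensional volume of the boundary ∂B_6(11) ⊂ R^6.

|∂B_6(11)| = 161051·π^3 ≈ 4.99359e+06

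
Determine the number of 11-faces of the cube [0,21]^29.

Number of 11-faces = C(29,11) · 2^(29-11) = 34597290 · 262144 = 9069471989760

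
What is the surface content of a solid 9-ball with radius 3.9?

S = n·V_n(r)/r = 9·V_9(3.9)/3.9 (volume-to-surface relation), giving 1.58883e+06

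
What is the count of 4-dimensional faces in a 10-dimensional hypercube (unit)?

Choose 4 of 10 axes to span the face (C(10,4) = 210 ways), then fix each of the remaining 6 coordinates at one of its two extreme values (2^6 = 64 ways): 210·64 = 13440.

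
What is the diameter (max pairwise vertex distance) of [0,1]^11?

Diagonal = √11 · 1 ≈ 3.31662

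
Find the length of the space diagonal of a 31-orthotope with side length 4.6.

d = √(4.6² + 4.6² + ... + 4.6²) [31 terms] = √(31·4.6²) = 4.6√31 ≈ 25.6117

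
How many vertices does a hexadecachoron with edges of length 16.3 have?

Number of 0-faces = 2^(0+1) · C(4,0+1) = 2 · 4 = 8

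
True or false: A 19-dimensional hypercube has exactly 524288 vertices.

True. The 19-cube has 2^19 = 524288 vertices.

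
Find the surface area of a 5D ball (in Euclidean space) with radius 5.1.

|∂B_5(5.1)| ≈ 17805.3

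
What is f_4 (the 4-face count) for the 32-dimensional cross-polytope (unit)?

Number of 4-faces = 2^(4+1) · C(32,4+1) = 32 · 201376 = 6444032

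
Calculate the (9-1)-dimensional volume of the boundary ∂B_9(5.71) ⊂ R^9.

The surface area of an n-ball is 2π^(n/2) r^(n-1) / Γ(n/2). For n=9, r=5.71: 3.35466e+07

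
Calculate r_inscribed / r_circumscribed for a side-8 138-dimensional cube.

For an n-cube of any side s, the inradius is s/2 and the circumradius is s√n/2, so the ratio is 1/√138 ≈ 0.0851257.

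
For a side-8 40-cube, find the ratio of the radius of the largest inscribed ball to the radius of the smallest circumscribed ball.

r_in / r_out = (8/2) / (8√40/2) = 1/√40 ≈ 0.158114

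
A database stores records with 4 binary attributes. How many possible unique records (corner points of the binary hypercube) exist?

Number of vertices = 2^4 = 16.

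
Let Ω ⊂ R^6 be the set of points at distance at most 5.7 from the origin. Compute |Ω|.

V_6(5.7) = π^(6/2) · (5.7)^6 / Γ(6/2 + 1) ≈ 177234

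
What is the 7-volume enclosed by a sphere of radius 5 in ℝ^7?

V = 250000·π^3/21 ≈ 369122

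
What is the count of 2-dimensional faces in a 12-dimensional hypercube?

Choose 2 of 12 axes to span the face (C(12,2) = 66 ways), then fix each of the remaining 10 coordinates at one of its two extreme values (2^10 = 1024 ways): 66·1024 = 67584.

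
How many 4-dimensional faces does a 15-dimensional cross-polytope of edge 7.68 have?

f_4(15-orthoplex) = 2^5 · (15 choose 5) = 96096.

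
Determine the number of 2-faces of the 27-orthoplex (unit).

An n-cross-polytope has 2^(k+1)·C(n,k+1) k-faces. Here 2^3·C(27,3) = 8·2925 = 23400.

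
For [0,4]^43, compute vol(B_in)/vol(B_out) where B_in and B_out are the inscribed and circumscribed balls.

Volume scales as r^n, and r_in/r_out = 1/√43, giving (1/√43)^43 ≈ 7.59326e-36.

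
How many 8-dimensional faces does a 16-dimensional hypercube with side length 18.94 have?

An n-cube has C(n,k)·2^(n-k) k-faces. Here C(16,8)·2^8 = 12870·256 = 3294720.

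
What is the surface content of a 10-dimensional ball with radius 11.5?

The surface area of an n-ball is 2π^(n/2) r^(n-1) / Γ(n/2). For n=10, r=11.5: 1801152661463·π^5/6144 ≈ 8.97116e+10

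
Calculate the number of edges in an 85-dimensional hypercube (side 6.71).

The 85-cube has n·2^(n-1) = 85·2^84 = 85·19342813113834066795298816 = 1644139114675895677600399360 edges.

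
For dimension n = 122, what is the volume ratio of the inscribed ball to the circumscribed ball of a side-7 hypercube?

The radii are 7/2 and 7√122/2, so the volume ratio is (1/√122)^122 = 122^{-122/2} ≈ 5.39573e-128.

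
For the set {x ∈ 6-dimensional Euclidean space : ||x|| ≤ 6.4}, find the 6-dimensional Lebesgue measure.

V_6(6.4) = π^(6/2) · (6.4)^6 / Γ(6/2 + 1) ≈ 355123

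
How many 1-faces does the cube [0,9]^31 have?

Number of 1-faces = C(31,1)·2^(31-1) = 31·1073741824 = 33285996544.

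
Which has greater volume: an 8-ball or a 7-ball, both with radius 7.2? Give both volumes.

V_8(7.2) ≈ 2.93122e+07. V_7(7.2) ≈ 4.73923e+06. The 8-ball is larger.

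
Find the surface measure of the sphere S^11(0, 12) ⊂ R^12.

S_12(12) = 2·π^(12/2)·(12)^11 / Γ(12/2) = 61917364224·π^6/5 ≈ 1.19053e+13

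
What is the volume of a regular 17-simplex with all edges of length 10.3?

V_17 = √(18) · 10.3^17 / (17! · 2^(17/2)) ≈ 5.4456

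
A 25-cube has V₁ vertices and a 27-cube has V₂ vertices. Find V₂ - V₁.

V₁ = 2^25 = 33554432. V₂ = 2^27 = 134217728. V₂ - V₁ = 100663296.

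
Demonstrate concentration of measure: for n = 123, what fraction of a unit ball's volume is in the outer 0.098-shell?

1 - (1-0.098)^123 ≈ 0.9999969068 ≈ 99.999691%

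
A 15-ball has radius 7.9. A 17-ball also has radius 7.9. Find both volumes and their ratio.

V_15(7.9) ≈ 1.11131e+13. V_17(7.9) ≈ 2.56343e+14. Ratio V_15/V_17 ≈ 0.04335.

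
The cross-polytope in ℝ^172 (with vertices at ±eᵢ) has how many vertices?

An n-cross-polytope has 2n vertices; here n = 172, giving 344.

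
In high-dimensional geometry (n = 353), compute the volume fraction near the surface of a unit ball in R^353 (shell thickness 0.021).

1 - (1-0.021)^353 ≈ 0.999442 ≈ 99.94%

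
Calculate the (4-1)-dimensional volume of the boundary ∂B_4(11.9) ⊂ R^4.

S_4(11.9) = 2·π^(4/2)·(11.9)^3 / Γ(4/2) ≈ 33263.7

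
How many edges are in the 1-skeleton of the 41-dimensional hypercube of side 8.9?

An n-cube has n·2^(n-1) edges. With n = 41: 41·1099511627776 = 45079976738816.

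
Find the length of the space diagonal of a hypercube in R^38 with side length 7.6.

The space diagonal of an n-cube of side s is s√n. Here 7.6·√38 ≈ 46.8495.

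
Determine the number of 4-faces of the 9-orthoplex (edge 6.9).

f_4(9-orthoplex) = 2^5 · (9 choose 5) = 4032.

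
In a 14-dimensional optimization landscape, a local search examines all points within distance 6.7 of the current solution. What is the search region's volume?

V_14(6.7) = π^(14/2) · (6.7)^14 / Γ(14/2 + 1) ≈ 2.20123e+11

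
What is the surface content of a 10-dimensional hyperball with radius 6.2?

S_10(6.2) = 2·π^(10/2)·(6.2)^9 / Γ(10/2) ≈ 3.45218e+08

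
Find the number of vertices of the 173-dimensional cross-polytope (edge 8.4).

The 173-dimensional cross-polytope has 2n = 2·173 = 346 vertices.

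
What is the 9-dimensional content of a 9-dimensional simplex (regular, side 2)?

V = (2^9 / 9!) · √((9+1) / 2^9) ≈ 0.000197184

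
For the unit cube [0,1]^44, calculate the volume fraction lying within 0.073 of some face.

The inner cube has side 1-2·0.073 = 0.854 and volume (0.854)^44 ≈ 0.0009642, so the shell holds 0.999036 of the volume.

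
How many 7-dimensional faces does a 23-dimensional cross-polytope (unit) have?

An n-cross-polytope has 2^(k+1)·C(n,k+1) k-faces. Here 2^8·C(23,8) = 256·490314 = 125520384.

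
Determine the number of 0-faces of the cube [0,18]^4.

f_0(4-cube) = (4 choose 0) · 2^4 = 16.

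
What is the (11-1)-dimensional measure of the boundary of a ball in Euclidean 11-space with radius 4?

The surface area of an n-ball is 2π^(n/2) r^(n-1) / Γ(n/2). For n=11, r=4: 67108864·π^5/945 ≈ 2.17319e+07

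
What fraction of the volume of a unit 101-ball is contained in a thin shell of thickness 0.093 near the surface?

V(inner)/V(outer) = ((1-0.093)/1)^101 ≈ 5.228e-05, so the shell fraction is 0.999948.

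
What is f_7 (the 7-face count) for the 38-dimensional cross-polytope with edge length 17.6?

Number of 7-faces = 2^(7+1) · C(38,7+1) = 256 · 48903492 = 12519293952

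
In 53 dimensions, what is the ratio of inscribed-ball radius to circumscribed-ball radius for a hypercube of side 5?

r_in / r_out = (5/2) / (5√53/2) = 1/√53 ≈ 0.137361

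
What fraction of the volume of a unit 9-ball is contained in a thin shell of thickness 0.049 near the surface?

Shell fraction = 1 - (1-0.049)^9 ≈ 0.363755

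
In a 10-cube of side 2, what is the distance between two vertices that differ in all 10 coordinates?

d = √(2² + 2² + ... + 2²) [10 terms] = √(10·2²) = 2√10 ≈ 6.32456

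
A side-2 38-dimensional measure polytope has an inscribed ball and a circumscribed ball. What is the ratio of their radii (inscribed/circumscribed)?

For an n-cube of any side s, the inradius is s/2 and the circumradius is s√n/2, so the ratio is 1/√38 ≈ 0.162221.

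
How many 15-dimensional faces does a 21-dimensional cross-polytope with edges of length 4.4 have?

f_15(21-orthoplex) = 2^16 · (21 choose 16) = 1333592064.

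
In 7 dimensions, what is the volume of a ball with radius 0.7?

The n-ball volume is π^(n/2)·r^n/Γ(n/2+1). With n=7, r=0.7: V ≈ 0.389105.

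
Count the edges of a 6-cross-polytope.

f_1(6-orthoplex) = 2^2 · (6 choose 2) = 60.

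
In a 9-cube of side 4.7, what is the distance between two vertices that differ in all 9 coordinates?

Diagonal = √9 · 4.7 = 14.1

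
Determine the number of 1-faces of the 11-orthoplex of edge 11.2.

Each 1-face is the convex hull of 2 vertices, one chosen as ±e_i from each of 2 distinct axes: 2^2·C(11,2) = 220.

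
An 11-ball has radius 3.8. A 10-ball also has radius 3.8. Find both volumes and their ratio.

V_11(3.8) ≈ 4.49495e+06. V_10(3.8) ≈ 1.60105e+06. Ratio V_11/V_10 ≈ 2.808.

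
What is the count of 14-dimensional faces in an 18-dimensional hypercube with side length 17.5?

Choose 14 of 18 axes to span the face (C(18,14) = 3060 ways), then fix each of the remaining 4 coordinates at one of its two extreme values (2^4 = 16 ways): 3060·16 = 48960.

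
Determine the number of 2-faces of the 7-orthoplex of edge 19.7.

Number of 2-faces = 2^(2+1) · C(7,2+1) = 8 · 35 = 280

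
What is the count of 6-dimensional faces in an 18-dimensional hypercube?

Choose 6 of 18 axes to span the face (C(18,6) = 18564 ways), then fix each of the remaining 12 coordinates at one of its two extreme values (2^12 = 4096 ways): 18564·4096 = 76038144.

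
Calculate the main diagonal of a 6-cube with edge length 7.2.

d = √(7.2² + 7.2² + ... + 7.2²) [6 terms] = √(6·7.2²) = 7.2√6 ≈ 17.6363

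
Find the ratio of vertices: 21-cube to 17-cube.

The 21-cube has 2^21 = 2097152 vertices. The 17-cube has 2^17 = 131072 vertices. Ratio: 2097152/131072 = 16.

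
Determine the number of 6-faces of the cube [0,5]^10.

Number of 6-faces = C(10,6) · 2^(10-6) = 210 · 16 = 3360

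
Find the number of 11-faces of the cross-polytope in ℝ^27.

f_11(27-orthoplex) = 2^12 · (27 choose 12) = 71204290560.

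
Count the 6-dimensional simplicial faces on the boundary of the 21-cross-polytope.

Number of 6-faces = 2^(6+1) · C(21,6+1) = 128 · 116280 = 14883840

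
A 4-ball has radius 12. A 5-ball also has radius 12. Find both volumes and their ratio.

V_4(12) ≈ 102328. V_5(12) ≈ 1.3098e+06. Ratio V_4/V_5 ≈ 0.07812.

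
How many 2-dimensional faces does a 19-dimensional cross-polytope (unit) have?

f_2(19-orthoplex) = 2^3 · (19 choose 3) = 7752.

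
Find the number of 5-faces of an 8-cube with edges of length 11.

f_5(8-cube) = (8 choose 5) · 2^3 = 448.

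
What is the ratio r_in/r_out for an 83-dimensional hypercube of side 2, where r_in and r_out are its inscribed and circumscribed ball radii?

For an n-cube of any side s, the inradius is s/2 and the circumradius is s√n/2, so the ratio is 1/√83 ≈ 0.109764.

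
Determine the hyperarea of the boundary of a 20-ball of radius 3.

|∂B_20(3)| = 14348907·π^10/2240 ≈ 5.99887e+08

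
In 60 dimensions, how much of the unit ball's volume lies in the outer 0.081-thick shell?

Shell fraction = 1 - (1-0.081)^60 ≈ 0.993706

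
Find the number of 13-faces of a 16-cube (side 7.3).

An n-cube has C(n,k)·2^(n-k) k-faces. Here C(16,13)·2^3 = 560·8 = 4480.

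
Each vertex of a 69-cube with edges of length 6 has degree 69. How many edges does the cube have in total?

An n-cube has n·2^(n-1) edges. With n = 69: 69·295147905179352825856 = 20365205457375344984064.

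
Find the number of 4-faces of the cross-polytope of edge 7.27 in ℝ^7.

Number of 4-faces = 2^(4+1) · C(7,4+1) = 32 · 21 = 672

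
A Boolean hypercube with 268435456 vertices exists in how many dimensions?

The n-cube has 2^n vertices, and 268435456 = 2^28, so n = 28.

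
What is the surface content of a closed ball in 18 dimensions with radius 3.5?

|∂B_18(3.5)| = 33232930569601·π^9/377487360 ≈ 2.62431e+09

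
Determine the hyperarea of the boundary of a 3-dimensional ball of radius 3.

|∂B_3(3)| = 4πr² = 4π·(3)² ≈ 113.097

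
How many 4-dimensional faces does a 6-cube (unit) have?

An n-cube has C(n,k)·2^(n-k) k-faces. Here C(6,4)·2^2 = 15·4 = 60.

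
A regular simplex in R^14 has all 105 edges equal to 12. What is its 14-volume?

For a regular n-simplex with edge a, V = (a^n / n!)·√((n+1)/2^n). With a=12, n=14: V ≈ 445.62.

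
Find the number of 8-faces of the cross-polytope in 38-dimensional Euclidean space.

An n-cross-polytope has 2^(k+1)·C(n,k+1) k-faces. Here 2^9·C(38,9) = 512·163011640 = 83461959680.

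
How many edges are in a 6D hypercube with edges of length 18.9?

f_1(6-cube) = (6 choose 1) · 2^5 = 192.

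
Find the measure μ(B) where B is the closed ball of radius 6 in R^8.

V_8(6) = π^(8/2) · (6)^8 / Γ(8/2 + 1) = 69984·π^4 ≈ 6.81708e+06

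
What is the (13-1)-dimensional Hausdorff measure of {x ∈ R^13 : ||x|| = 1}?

|∂B_13(1)| = 128·π^6/10395 ≈ 11.8382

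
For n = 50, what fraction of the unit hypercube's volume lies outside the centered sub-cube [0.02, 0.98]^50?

The inner cube has side 1-2·0.02 = 0.96 and volume (0.96)^50 ≈ 0.1299, so the shell holds 0.870114 of the volume.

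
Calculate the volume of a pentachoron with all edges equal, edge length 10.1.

V = (10.1^4 / 4!) · √((4+1) / 2^4) ≈ 242.381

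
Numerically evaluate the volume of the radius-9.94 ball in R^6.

Volume = π^{6/2}·(9.94)^6/Γ(4) ≈ 4.98444e+06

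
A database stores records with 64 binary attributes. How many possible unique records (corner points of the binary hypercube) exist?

An n-cube has 2^n vertices; for n = 64 that is 2^64 = 18446744073709551616.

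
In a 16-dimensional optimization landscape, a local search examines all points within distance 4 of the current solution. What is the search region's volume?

Volume = π^{16/2}·(4)^16/Γ(9) = 33554432·π^8/315 ≈ 1.01074e+09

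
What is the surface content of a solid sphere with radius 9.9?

|∂B_3(9.9)| = 4πr² = 4π·(9.9)² ≈ 1231.63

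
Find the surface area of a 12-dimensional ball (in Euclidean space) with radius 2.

S = n·V_n(r)/r = 12·V_12(2)/2 (volume-to-surface relation), giving 512·π^6/15 ≈ 32815.4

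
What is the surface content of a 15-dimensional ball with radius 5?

|∂B_15(5)| = 312500000000·π^7/27027 ≈ 3.49222e+10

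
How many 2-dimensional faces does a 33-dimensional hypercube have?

Choose 2 of 33 axes to span the face (C(33,2) = 528 ways), then fix each of the remaining 31 coordinates at one of its two extreme values (2^31 = 2147483648 ways): 528·2147483648 = 1133871366144.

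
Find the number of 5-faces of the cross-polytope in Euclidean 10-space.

f_5(10-orthoplex) = 2^6 · (10 choose 6) = 13440.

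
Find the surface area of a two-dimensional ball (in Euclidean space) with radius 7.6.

|∂B_2(7.6)| = 2πr = 2π·7.6 ≈ 47.7522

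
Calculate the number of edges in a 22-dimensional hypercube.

Number of 1-faces = C(22,1)·2^(22-1) = 22·2097152 = 46137344.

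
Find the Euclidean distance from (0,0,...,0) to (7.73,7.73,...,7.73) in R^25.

Diagonal = √25 · 7.73 = 38.65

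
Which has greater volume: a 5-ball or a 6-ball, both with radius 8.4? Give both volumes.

V_5(8.4) ≈ 220138. V_6(8.4) ≈ 1.81541e+06. The 6-ball is larger.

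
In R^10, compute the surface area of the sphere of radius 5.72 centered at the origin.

S_10(5.72) = 2·π^(10/2)·(5.72)^9 / Γ(10/2) ≈ 1.6716e+08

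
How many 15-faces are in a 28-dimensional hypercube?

Choose 15 of 28 axes to span the face (C(28,15) = 37442160 ways), then fix each of the remaining 13 coordinates at one of its two extreme values (2^13 = 8192 ways): 37442160·8192 = 306726174720.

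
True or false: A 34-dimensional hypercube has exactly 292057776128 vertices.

False. The 34-cube has 2^34 = 17179869184 vertices.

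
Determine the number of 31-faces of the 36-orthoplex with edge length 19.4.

Each 31-face is the convex hull of 32 vertices, one chosen as ±e_i from each of 32 distinct axes: 2^32·C(36,32) = 252995048570880.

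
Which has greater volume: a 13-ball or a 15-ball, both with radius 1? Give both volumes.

V_13(1) ≈ 0.910629. V_15(1) ≈ 0.381443. The 13-ball is larger.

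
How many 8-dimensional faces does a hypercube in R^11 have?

Choose 8 of 11 axes to span the face (C(11,8) = 165 ways), then fix each of the remaining 3 coordinates at one of its two extreme values (2^3 = 8 ways): 165·8 = 1320.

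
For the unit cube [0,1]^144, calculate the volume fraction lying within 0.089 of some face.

1 - (1 - 2·0.089)^144 = 1 - 0.822^144 ≈ 1 - 5.515e-13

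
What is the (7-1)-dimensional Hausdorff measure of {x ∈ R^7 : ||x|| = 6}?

S_7(6) = 2·π^(7/2)·(6)^6 / Γ(7/2) = 248832·π^3/5 ≈ 1.54307e+06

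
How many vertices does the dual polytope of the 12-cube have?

Number of vertices = 2n = 24.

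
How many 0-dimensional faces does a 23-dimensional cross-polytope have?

Each 0-face is the convex hull of 1 vertex, one chosen as ±e_i from each of 1 distinct axis: 2^1·C(23,1) = 46.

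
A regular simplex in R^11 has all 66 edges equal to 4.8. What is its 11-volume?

Volume = 4.8^11 · √(12/2^11) / 11! ≈ 0.0597618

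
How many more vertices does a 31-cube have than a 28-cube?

The 31-cube has 2^31 = 2147483648 vertices. The 28-cube has 2^28 = 268435456 vertices. Difference: 2147483648 - 268435456 = 1879048192.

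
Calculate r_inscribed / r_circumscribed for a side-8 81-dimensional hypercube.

For an n-cube of any side s, the inradius is s/2 and the circumradius is s√n/2, so the ratio is 1/√81 ≈ 0.111111.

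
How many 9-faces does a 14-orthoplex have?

Number of 9-faces = 2^(9+1) · C(14,9+1) = 1024 · 1001 = 1025024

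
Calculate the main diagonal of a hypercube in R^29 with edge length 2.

||(2,2,...,2)|| = √(29)·2 ≈ 10.7703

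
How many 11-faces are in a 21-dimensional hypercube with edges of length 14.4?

Choose 11 of 21 axes to span the face (C(21,11) = 352716 ways), then fix each of the remaining 10 coordinates at one of its two extreme values (2^10 = 1024 ways): 352716·1024 = 361181184.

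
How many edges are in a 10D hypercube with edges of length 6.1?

f_1(10-cube) = (10 choose 1) · 2^9 = 5120.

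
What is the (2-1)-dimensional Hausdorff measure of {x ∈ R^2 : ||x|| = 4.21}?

|∂B_2(4.21)| = 2πr = 2π·4.21 ≈ 26.4522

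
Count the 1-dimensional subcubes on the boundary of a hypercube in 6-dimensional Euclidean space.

An n-cube has C(n,k)·2^(n-k) k-faces. Here C(6,1)·2^5 = 6·32 = 192.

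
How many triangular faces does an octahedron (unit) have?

Number of 2-faces = 2^(2+1) · C(3,2+1) = 8 · 1 = 8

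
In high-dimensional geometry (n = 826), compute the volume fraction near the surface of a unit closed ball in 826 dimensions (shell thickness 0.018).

1 - (1-0.018)^826 ≈ 0.9999996951 ≈ 99.999970%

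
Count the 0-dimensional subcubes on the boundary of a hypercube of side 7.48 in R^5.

An n-cube has C(n,k)·2^(n-k) k-faces. Here C(5,0)·2^5 = 1·32 = 32.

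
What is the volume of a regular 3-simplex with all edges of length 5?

Volume = (√2/12) · 5³ = 14.7314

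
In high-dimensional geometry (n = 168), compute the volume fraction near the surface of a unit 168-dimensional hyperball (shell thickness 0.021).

1 - (1-0.021)^168 ≈ 0.971719 ≈ 97.17%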